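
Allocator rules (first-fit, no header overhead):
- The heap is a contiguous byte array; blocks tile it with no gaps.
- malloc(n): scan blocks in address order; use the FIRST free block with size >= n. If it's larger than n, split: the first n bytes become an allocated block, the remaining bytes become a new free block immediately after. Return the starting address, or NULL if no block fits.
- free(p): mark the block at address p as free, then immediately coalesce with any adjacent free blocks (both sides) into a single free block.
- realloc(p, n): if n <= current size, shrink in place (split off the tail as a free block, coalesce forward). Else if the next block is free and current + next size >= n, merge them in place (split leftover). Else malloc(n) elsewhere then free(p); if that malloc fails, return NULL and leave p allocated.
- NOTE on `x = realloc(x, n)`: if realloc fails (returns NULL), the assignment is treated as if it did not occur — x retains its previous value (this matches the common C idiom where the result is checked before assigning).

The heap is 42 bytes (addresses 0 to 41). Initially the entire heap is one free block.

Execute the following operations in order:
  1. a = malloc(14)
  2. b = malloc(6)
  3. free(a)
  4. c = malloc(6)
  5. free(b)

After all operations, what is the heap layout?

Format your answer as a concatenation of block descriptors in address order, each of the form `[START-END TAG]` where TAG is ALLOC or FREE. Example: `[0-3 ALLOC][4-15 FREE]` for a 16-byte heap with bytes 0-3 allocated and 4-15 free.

Op 1: a = malloc(14) -> a = 0; heap: [0-13 ALLOC][14-41 FREE]
Op 2: b = malloc(6) -> b = 14; heap: [0-13 ALLOC][14-19 ALLOC][20-41 FREE]
Op 3: free(a) -> (freed a); heap: [0-13 FREE][14-19 ALLOC][20-41 FREE]
Op 4: c = malloc(6) -> c = 0; heap: [0-5 ALLOC][6-13 FREE][14-19 ALLOC][20-41 FREE]
Op 5: free(b) -> (freed b); heap: [0-5 ALLOC][6-41 FREE]

Answer: [0-5 ALLOC][6-41 FREE]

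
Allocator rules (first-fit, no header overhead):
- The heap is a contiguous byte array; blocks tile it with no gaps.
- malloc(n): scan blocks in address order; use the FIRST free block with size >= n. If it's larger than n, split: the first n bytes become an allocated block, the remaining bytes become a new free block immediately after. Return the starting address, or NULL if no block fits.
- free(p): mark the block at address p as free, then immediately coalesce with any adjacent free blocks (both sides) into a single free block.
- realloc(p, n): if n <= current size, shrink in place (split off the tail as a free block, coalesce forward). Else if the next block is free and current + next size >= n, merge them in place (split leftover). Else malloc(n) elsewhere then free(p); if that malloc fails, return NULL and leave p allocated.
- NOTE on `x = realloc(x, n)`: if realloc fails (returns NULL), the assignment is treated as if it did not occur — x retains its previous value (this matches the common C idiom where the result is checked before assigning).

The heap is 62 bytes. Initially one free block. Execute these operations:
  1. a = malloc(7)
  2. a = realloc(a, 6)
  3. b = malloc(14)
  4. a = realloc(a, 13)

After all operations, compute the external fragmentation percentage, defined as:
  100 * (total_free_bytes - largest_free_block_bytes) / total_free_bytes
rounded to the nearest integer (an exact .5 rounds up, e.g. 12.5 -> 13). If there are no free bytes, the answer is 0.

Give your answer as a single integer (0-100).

Op 1: a = malloc(7) -> a = 0; heap: [0-6 ALLOC][7-61 FREE]
Op 2: a = realloc(a, 6) -> a = 0; heap: [0-5 ALLOC][6-61 FREE]
Op 3: b = malloc(14) -> b = 6; heap: [0-5 ALLOC][6-19 ALLOC][20-61 FREE]
Op 4: a = realloc(a, 13) -> a = 20; heap: [0-5 FREE][6-19 ALLOC][20-32 ALLOC][33-61 FREE]
Free blocks: [6 29] total_free=35 largest=29 -> 100*(35-29)/35 = 600/35 ≈ 17.143 -> rounds to 17

Answer: 17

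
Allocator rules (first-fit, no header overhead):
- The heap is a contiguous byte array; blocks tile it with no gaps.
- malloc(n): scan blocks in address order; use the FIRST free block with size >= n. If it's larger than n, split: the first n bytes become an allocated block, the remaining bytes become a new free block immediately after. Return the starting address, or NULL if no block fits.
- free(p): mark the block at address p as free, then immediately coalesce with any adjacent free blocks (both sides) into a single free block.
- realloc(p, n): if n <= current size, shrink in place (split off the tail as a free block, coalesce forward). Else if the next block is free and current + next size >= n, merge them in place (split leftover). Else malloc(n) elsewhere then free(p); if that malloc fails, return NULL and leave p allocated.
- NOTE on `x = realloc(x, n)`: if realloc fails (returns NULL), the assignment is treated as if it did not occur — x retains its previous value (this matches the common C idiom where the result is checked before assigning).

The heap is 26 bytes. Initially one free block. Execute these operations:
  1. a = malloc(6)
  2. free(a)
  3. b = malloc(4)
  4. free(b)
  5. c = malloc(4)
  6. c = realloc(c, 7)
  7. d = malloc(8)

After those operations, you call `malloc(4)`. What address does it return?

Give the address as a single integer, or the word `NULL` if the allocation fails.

Op 1: a = malloc(6) -> a = 0; heap: [0-5 ALLOC][6-25 FREE]
Op 2: free(a) -> (freed a); heap: [0-25 FREE]
Op 3: b = malloc(4) -> b = 0; heap: [0-3 ALLOC][4-25 FREE]
Op 4: free(b) -> (freed b); heap: [0-25 FREE]
Op 5: c = malloc(4) -> c = 0; heap: [0-3 ALLOC][4-25 FREE]
Op 6: c = realloc(c, 7) -> c = 0; heap: [0-6 ALLOC][7-25 FREE]
Op 7: d = malloc(8) -> d = 7; heap: [0-6 ALLOC][7-14 ALLOC][15-25 FREE]
malloc(4): first-fit scan over [0-6 ALLOC][7-14 ALLOC][15-25 FREE] -> 15

Answer: 15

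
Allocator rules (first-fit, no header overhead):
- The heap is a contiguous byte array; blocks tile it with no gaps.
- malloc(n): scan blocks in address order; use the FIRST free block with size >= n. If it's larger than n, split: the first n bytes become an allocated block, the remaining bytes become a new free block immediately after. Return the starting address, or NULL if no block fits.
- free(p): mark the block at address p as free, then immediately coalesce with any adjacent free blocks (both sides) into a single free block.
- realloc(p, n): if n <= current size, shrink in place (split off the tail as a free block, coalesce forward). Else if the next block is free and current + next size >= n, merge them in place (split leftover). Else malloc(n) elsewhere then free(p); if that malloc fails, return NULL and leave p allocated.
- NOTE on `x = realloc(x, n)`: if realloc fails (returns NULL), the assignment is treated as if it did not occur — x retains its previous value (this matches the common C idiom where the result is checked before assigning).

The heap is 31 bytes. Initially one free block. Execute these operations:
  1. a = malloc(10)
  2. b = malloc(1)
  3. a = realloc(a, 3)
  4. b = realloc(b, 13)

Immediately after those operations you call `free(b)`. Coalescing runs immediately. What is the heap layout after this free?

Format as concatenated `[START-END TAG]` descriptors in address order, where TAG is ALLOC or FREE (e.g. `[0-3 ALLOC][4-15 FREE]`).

Op 1: a = malloc(10) -> a = 0; heap: [0-9 ALLOC][10-30 FREE]
Op 2: b = malloc(1) -> b = 10; heap: [0-9 ALLOC][10-10 ALLOC][11-30 FREE]
Op 3: a = realloc(a, 3) -> a = 0; heap: [0-2 ALLOC][3-9 FREE][10-10 ALLOC][11-30 FREE]
Op 4: b = realloc(b, 13) -> b = 10; heap: [0-2 ALLOC][3-9 FREE][10-22 ALLOC][23-30 FREE]
free(b): b = 10 -> block [10-22 ALLOC]; mark free, coalesce with adjacent free neighbors -> [0-2 ALLOC][3-30 FREE]

Answer: [0-2 ALLOC][3-30 FREE]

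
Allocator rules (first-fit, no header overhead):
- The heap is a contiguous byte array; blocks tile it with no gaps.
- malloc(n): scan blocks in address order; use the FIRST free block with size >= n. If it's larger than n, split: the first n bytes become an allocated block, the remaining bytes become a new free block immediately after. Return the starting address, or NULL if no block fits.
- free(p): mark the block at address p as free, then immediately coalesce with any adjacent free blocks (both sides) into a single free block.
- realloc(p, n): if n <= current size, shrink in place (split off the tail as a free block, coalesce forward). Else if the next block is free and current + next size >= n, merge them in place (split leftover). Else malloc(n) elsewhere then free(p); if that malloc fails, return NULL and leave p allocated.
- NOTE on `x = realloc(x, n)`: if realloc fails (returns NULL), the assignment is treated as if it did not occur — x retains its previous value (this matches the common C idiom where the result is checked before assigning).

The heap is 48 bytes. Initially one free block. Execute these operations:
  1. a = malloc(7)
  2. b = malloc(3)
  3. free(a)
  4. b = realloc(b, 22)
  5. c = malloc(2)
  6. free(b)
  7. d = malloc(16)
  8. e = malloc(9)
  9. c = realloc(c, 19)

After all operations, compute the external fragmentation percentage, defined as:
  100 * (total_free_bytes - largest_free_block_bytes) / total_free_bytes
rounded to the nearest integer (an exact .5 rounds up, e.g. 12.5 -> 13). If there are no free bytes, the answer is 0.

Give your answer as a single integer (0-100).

Op 1: a = malloc(7) -> a = 0; heap: [0-6 ALLOC][7-47 FREE]
Op 2: b = malloc(3) -> b = 7; heap: [0-6 ALLOC][7-9 ALLOC][10-47 FREE]
Op 3: free(a) -> (freed a); heap: [0-6 FREE][7-9 ALLOC][10-47 FREE]
Op 4: b = realloc(b, 22) -> b = 7; heap: [0-6 FREE][7-28 ALLOC][29-47 FREE]
Op 5: c = malloc(2) -> c = 0; heap: [0-1 ALLOC][2-6 FREE][7-28 ALLOC][29-47 FREE]
Op 6: free(b) -> (freed b); heap: [0-1 ALLOC][2-47 FREE]
Op 7: d = malloc(16) -> d = 2; heap: [0-1 ALLOC][2-17 ALLOC][18-47 FREE]
Op 8: e = malloc(9) -> e = 18; heap: [0-1 ALLOC][2-17 ALLOC][18-26 ALLOC][27-47 FREE]
Op 9: c = realloc(c, 19) -> c = 27; heap: [0-1 FREE][2-17 ALLOC][18-26 ALLOC][27-45 ALLOC][46-47 FREE]
Free blocks: [2 2] total_free=4 largest=2 -> 100*(4-2)/4 = 200/4 = 50

Answer: 50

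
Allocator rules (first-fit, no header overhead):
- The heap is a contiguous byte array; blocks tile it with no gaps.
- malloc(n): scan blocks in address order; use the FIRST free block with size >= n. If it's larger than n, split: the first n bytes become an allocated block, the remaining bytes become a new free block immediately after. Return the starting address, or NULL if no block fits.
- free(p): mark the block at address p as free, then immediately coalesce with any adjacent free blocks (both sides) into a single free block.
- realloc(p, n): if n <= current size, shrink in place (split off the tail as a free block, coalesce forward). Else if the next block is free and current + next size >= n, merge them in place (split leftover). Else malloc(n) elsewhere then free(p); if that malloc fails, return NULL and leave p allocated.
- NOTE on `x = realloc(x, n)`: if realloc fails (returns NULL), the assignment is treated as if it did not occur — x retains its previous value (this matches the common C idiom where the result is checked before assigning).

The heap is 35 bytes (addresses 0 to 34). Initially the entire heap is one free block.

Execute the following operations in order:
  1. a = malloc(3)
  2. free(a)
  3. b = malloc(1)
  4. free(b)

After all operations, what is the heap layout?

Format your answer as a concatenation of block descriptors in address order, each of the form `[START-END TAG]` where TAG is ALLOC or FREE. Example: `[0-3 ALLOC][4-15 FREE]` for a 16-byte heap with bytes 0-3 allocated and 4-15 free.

Op 1: a = malloc(3) -> a = 0; heap: [0-2 ALLOC][3-34 FREE]
Op 2: free(a) -> (freed a); heap: [0-34 FREE]
Op 3: b = malloc(1) -> b = 0; heap: [0-0 ALLOC][1-34 FREE]
Op 4: free(b) -> (freed b); heap: [0-34 FREE]

Answer: [0-34 FREE]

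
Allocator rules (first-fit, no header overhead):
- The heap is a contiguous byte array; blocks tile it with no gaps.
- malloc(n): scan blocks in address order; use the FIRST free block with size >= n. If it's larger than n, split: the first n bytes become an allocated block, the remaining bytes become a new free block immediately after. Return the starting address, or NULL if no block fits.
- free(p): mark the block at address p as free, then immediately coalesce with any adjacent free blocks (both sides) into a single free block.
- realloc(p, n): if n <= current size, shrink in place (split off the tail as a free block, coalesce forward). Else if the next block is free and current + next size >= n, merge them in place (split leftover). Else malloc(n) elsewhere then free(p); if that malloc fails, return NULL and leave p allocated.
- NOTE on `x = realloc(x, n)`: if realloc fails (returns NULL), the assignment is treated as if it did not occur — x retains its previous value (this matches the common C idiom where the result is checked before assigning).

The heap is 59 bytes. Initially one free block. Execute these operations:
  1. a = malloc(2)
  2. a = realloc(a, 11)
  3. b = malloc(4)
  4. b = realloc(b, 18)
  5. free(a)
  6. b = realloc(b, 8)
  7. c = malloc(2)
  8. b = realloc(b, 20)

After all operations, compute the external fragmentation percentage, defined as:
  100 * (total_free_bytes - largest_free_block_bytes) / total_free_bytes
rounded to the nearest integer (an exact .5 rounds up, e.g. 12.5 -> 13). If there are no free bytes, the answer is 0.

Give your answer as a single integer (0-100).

Answer: 24

Derivation:
Op 1: a = malloc(2) -> a = 0; heap: [0-1 ALLOC][2-58 FREE]
Op 2: a = realloc(a, 11) -> a = 0; heap: [0-10 ALLOC][11-58 FREE]
Op 3: b = malloc(4) -> b = 11; heap: [0-10 ALLOC][11-14 ALLOC][15-58 FREE]
Op 4: b = realloc(b, 18) -> b = 11; heap: [0-10 ALLOC][11-28 ALLOC][29-58 FREE]
Op 5: free(a) -> (freed a); heap: [0-10 FREE][11-28 ALLOC][29-58 FREE]
Op 6: b = realloc(b, 8) -> b = 11; heap: [0-10 FREE][11-18 ALLOC][19-58 FREE]
Op 7: c = malloc(2) -> c = 0; heap: [0-1 ALLOC][2-10 FREE][11-18 ALLOC][19-58 FREE]
Op 8: b = realloc(b, 20) -> b = 11; heap: [0-1 ALLOC][2-10 FREE][11-30 ALLOC][31-58 FREE]
Free blocks: [9 28] total_free=37 largest=28 -> 100*(37-28)/37 = 900/37 ≈ 24.324 -> rounds to 24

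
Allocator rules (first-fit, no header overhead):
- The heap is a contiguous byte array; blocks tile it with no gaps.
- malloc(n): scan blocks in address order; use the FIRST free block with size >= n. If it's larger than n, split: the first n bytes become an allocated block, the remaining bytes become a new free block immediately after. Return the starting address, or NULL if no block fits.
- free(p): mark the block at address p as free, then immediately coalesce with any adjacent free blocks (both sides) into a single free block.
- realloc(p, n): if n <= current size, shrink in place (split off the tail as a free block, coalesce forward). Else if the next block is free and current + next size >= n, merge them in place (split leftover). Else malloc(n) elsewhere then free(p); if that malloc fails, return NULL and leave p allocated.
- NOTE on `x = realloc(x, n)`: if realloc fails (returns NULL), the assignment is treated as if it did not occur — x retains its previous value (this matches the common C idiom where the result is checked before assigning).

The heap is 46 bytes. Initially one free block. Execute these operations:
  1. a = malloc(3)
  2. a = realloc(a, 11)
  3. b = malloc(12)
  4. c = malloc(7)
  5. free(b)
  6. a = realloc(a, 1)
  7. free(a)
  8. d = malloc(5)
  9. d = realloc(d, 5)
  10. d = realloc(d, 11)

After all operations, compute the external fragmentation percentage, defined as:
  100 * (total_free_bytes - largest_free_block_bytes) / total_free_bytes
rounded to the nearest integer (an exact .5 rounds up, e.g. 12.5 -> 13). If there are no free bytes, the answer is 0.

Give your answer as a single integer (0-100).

Answer: 43

Derivation:
Op 1: a = malloc(3) -> a = 0; heap: [0-2 ALLOC][3-45 FREE]
Op 2: a = realloc(a, 11) -> a = 0; heap: [0-10 ALLOC][11-45 FREE]
Op 3: b = malloc(12) -> b = 11; heap: [0-10 ALLOC][11-22 ALLOC][23-45 FREE]
Op 4: c = malloc(7) -> c = 23; heap: [0-10 ALLOC][11-22 ALLOC][23-29 ALLOC][30-45 FREE]
Op 5: free(b) -> (freed b); heap: [0-10 ALLOC][11-22 FREE][23-29 ALLOC][30-45 FREE]
Op 6: a = realloc(a, 1) -> a = 0; heap: [0-0 ALLOC][1-22 FREE][23-29 ALLOC][30-45 FREE]
Op 7: free(a) -> (freed a); heap: [0-22 FREE][23-29 ALLOC][30-45 FREE]
Op 8: d = malloc(5) -> d = 0; heap: [0-4 ALLOC][5-22 FREE][23-29 ALLOC][30-45 FREE]
Op 9: d = realloc(d, 5) -> d = 0; heap: [0-4 ALLOC][5-22 FREE][23-29 ALLOC][30-45 FREE]
Op 10: d = realloc(d, 11) -> d = 0; heap: [0-10 ALLOC][11-22 FREE][23-29 ALLOC][30-45 FREE]
Free blocks: [12 16] total_free=28 largest=16 -> 100*(28-16)/28 = 1200/28 ≈ 42.857 -> rounds to 43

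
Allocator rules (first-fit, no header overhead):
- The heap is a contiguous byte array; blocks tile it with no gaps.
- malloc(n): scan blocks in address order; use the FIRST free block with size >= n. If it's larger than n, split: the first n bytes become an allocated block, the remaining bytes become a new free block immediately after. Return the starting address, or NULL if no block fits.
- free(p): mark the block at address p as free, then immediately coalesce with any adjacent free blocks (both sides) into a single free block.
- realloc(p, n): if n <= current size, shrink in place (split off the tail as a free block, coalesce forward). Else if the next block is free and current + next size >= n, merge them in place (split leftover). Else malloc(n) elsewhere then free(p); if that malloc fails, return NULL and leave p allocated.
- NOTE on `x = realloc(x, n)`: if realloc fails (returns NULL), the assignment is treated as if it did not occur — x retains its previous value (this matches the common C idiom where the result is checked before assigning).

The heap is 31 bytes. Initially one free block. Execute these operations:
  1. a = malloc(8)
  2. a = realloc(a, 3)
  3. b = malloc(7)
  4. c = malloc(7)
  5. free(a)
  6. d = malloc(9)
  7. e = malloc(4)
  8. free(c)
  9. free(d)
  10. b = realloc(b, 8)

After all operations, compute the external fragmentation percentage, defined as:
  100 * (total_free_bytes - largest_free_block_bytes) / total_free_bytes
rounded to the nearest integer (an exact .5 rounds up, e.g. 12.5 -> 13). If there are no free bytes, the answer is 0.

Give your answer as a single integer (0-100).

Answer: 21

Derivation:
Op 1: a = malloc(8) -> a = 0; heap: [0-7 ALLOC][8-30 FREE]
Op 2: a = realloc(a, 3) -> a = 0; heap: [0-2 ALLOC][3-30 FREE]
Op 3: b = malloc(7) -> b = 3; heap: [0-2 ALLOC][3-9 ALLOC][10-30 FREE]
Op 4: c = malloc(7) -> c = 10; heap: [0-2 ALLOC][3-9 ALLOC][10-16 ALLOC][17-30 FREE]
Op 5: free(a) -> (freed a); heap: [0-2 FREE][3-9 ALLOC][10-16 ALLOC][17-30 FREE]
Op 6: d = malloc(9) -> d = 17; heap: [0-2 FREE][3-9 ALLOC][10-16 ALLOC][17-25 ALLOC][26-30 FREE]
Op 7: e = malloc(4) -> e = 26; heap: [0-2 FREE][3-9 ALLOC][10-16 ALLOC][17-25 ALLOC][26-29 ALLOC][30-30 FREE]
Op 8: free(c) -> (freed c); heap: [0-2 FREE][3-9 ALLOC][10-16 FREE][17-25 ALLOC][26-29 ALLOC][30-30 FREE]
Op 9: free(d) -> (freed d); heap: [0-2 FREE][3-9 ALLOC][10-25 FREE][26-29 ALLOC][30-30 FREE]
Op 10: b = realloc(b, 8) -> b = 3; heap: [0-2 FREE][3-10 ALLOC][11-25 FREE][26-29 ALLOC][30-30 FREE]
Free blocks: [3 15 1] total_free=19 largest=15 -> 100*(19-15)/19 = 400/19 ≈ 21.053 -> rounds to 21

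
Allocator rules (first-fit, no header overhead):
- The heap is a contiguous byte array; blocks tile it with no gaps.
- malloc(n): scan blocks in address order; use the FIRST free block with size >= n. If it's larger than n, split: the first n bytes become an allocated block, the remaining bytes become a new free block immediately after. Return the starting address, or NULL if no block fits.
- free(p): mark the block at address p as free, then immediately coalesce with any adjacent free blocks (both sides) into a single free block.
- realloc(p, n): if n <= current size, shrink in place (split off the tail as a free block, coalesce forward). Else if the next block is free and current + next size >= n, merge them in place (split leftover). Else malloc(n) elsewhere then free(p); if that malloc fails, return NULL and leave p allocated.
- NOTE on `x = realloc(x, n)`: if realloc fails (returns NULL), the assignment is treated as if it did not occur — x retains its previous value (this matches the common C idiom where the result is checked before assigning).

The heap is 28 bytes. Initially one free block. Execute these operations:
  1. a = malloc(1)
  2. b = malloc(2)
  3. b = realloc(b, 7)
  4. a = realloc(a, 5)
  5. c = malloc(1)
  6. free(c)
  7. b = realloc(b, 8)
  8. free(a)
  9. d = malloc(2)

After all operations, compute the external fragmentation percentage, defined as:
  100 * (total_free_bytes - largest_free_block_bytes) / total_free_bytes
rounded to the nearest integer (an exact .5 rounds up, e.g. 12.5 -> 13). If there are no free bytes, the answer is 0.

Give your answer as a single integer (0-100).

Answer: 39

Derivation:
Op 1: a = malloc(1) -> a = 0; heap: [0-0 ALLOC][1-27 FREE]
Op 2: b = malloc(2) -> b = 1; heap: [0-0 ALLOC][1-2 ALLOC][3-27 FREE]
Op 3: b = realloc(b, 7) -> b = 1; heap: [0-0 ALLOC][1-7 ALLOC][8-27 FREE]
Op 4: a = realloc(a, 5) -> a = 8; heap: [0-0 FREE][1-7 ALLOC][8-12 ALLOC][13-27 FREE]
Op 5: c = malloc(1) -> c = 0; heap: [0-0 ALLOC][1-7 ALLOC][8-12 ALLOC][13-27 FREE]
Op 6: free(c) -> (freed c); heap: [0-0 FREE][1-7 ALLOC][8-12 ALLOC][13-27 FREE]
Op 7: b = realloc(b, 8) -> b = 13; heap: [0-7 FREE][8-12 ALLOC][13-20 ALLOC][21-27 FREE]
Op 8: free(a) -> (freed a); heap: [0-12 FREE][13-20 ALLOC][21-27 FREE]
Op 9: d = malloc(2) -> d = 0; heap: [0-1 ALLOC][2-12 FREE][13-20 ALLOC][21-27 FREE]
Free blocks: [11 7] total_free=18 largest=11 -> 100*(18-11)/18 = 700/18 ≈ 38.889 -> rounds to 39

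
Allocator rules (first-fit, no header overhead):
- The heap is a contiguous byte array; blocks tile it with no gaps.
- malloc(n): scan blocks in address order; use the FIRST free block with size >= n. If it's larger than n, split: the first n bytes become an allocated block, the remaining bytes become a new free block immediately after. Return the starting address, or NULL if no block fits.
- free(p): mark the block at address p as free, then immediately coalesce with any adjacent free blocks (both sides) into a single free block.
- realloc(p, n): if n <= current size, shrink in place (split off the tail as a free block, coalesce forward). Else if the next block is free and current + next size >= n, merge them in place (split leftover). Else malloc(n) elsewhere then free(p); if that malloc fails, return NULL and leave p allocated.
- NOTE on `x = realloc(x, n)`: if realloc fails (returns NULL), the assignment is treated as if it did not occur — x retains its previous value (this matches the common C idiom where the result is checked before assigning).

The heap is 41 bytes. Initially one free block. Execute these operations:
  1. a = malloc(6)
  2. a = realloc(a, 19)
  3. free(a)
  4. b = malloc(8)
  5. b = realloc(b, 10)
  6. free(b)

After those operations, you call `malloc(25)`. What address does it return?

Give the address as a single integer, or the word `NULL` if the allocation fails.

Op 1: a = malloc(6) -> a = 0; heap: [0-5 ALLOC][6-40 FREE]
Op 2: a = realloc(a, 19) -> a = 0; heap: [0-18 ALLOC][19-40 FREE]
Op 3: free(a) -> (freed a); heap: [0-40 FREE]
Op 4: b = malloc(8) -> b = 0; heap: [0-7 ALLOC][8-40 FREE]
Op 5: b = realloc(b, 10) -> b = 0; heap: [0-9 ALLOC][10-40 FREE]
Op 6: free(b) -> (freed b); heap: [0-40 FREE]
malloc(25): first-fit scan over [0-40 FREE] -> 0

Answer: 0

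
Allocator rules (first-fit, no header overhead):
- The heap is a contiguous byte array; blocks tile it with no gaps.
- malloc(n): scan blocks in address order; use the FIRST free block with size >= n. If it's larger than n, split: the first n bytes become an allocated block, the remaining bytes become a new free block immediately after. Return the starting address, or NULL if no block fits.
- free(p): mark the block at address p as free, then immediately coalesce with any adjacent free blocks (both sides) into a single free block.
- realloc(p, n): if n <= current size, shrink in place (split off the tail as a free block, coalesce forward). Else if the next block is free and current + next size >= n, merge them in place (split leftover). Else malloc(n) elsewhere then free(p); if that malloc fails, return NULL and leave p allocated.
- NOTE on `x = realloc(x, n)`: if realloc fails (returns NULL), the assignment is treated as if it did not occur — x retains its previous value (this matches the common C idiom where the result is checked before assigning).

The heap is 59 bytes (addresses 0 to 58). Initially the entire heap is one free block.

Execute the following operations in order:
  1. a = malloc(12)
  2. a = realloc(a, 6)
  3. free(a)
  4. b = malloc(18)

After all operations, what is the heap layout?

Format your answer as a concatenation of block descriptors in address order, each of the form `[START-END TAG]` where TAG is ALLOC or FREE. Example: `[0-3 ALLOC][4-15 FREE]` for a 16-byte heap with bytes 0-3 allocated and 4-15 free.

Answer: [0-17 ALLOC][18-58 FREE]

Derivation:
Op 1: a = malloc(12) -> a = 0; heap: [0-11 ALLOC][12-58 FREE]
Op 2: a = realloc(a, 6) -> a = 0; heap: [0-5 ALLOC][6-58 FREE]
Op 3: free(a) -> (freed a); heap: [0-58 FREE]
Op 4: b = malloc(18) -> b = 0; heap: [0-17 ALLOC][18-58 FREE]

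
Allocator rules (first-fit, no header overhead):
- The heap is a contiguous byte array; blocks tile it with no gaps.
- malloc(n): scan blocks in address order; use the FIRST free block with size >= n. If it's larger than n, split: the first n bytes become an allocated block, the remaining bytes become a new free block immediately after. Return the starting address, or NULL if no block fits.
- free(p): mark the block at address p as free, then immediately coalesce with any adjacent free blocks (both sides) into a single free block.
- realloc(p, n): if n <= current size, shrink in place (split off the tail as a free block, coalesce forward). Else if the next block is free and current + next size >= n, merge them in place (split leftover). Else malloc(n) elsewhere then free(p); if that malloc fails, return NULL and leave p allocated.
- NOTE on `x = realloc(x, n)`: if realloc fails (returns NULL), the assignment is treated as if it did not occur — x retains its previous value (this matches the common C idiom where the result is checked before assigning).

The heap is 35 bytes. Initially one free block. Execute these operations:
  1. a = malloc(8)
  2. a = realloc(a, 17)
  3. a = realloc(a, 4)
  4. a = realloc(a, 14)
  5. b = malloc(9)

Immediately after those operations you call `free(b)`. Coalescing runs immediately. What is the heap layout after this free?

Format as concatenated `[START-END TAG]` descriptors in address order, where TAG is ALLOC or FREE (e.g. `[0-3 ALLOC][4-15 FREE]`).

Answer: [0-13 ALLOC][14-34 FREE]

Derivation:
Op 1: a = malloc(8) -> a = 0; heap: [0-7 ALLOC][8-34 FREE]
Op 2: a = realloc(a, 17) -> a = 0; heap: [0-16 ALLOC][17-34 FREE]
Op 3: a = realloc(a, 4) -> a = 0; heap: [0-3 ALLOC][4-34 FREE]
Op 4: a = realloc(a, 14) -> a = 0; heap: [0-13 ALLOC][14-34 FREE]
Op 5: b = malloc(9) -> b = 14; heap: [0-13 ALLOC][14-22 ALLOC][23-34 FREE]
free(b): b = 14 -> block [14-22 ALLOC]; mark free, coalesce with adjacent free neighbors -> [0-13 ALLOC][14-34 FREE]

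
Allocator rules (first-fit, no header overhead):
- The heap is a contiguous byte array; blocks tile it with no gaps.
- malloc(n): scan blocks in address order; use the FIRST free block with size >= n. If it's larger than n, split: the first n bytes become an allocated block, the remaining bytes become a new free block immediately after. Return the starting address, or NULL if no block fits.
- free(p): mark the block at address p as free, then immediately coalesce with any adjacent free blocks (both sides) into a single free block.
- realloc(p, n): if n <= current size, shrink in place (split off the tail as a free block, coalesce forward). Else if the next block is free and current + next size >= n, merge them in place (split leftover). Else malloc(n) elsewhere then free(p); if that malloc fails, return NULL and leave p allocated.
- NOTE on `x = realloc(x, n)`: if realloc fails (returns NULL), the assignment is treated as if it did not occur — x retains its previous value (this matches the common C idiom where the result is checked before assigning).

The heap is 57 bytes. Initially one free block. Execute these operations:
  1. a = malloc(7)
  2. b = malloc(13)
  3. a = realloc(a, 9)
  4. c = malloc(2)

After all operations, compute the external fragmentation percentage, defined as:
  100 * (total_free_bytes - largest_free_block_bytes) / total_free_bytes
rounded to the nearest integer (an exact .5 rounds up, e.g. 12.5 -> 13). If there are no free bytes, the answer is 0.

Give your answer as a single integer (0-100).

Op 1: a = malloc(7) -> a = 0; heap: [0-6 ALLOC][7-56 FREE]
Op 2: b = malloc(13) -> b = 7; heap: [0-6 ALLOC][7-19 ALLOC][20-56 FREE]
Op 3: a = realloc(a, 9) -> a = 20; heap: [0-6 FREE][7-19 ALLOC][20-28 ALLOC][29-56 FREE]
Op 4: c = malloc(2) -> c = 0; heap: [0-1 ALLOC][2-6 FREE][7-19 ALLOC][20-28 ALLOC][29-56 FREE]
Free blocks: [5 28] total_free=33 largest=28 -> 100*(33-28)/33 = 500/33 ≈ 15.152 -> rounds to 15

Answer: 15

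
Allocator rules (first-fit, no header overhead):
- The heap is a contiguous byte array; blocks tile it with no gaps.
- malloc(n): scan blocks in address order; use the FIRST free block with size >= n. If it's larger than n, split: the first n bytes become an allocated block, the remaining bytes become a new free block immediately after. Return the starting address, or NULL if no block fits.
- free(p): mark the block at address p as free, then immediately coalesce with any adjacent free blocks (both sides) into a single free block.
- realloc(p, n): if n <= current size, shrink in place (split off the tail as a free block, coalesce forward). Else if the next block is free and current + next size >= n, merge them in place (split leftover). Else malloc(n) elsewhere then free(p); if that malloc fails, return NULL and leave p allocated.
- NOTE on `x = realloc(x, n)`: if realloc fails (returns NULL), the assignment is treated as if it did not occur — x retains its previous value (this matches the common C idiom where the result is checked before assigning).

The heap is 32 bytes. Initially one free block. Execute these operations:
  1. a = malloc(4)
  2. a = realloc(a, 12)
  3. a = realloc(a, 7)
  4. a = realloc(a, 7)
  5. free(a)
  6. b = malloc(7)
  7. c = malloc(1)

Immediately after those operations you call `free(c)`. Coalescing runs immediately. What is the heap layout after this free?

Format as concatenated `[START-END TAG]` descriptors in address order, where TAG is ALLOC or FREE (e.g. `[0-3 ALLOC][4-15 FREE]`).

Answer: [0-6 ALLOC][7-31 FREE]

Derivation:
Op 1: a = malloc(4) -> a = 0; heap: [0-3 ALLOC][4-31 FREE]
Op 2: a = realloc(a, 12) -> a = 0; heap: [0-11 ALLOC][12-31 FREE]
Op 3: a = realloc(a, 7) -> a = 0; heap: [0-6 ALLOC][7-31 FREE]
Op 4: a = realloc(a, 7) -> a = 0; heap: [0-6 ALLOC][7-31 FREE]
Op 5: free(a) -> (freed a); heap: [0-31 FREE]
Op 6: b = malloc(7) -> b = 0; heap: [0-6 ALLOC][7-31 FREE]
Op 7: c = malloc(1) -> c = 7; heap: [0-6 ALLOC][7-7 ALLOC][8-31 FREE]
free(c): c = 7 -> block [7-7 ALLOC]; mark free, coalesce with adjacent free neighbors -> [0-6 ALLOC][7-31 FREE]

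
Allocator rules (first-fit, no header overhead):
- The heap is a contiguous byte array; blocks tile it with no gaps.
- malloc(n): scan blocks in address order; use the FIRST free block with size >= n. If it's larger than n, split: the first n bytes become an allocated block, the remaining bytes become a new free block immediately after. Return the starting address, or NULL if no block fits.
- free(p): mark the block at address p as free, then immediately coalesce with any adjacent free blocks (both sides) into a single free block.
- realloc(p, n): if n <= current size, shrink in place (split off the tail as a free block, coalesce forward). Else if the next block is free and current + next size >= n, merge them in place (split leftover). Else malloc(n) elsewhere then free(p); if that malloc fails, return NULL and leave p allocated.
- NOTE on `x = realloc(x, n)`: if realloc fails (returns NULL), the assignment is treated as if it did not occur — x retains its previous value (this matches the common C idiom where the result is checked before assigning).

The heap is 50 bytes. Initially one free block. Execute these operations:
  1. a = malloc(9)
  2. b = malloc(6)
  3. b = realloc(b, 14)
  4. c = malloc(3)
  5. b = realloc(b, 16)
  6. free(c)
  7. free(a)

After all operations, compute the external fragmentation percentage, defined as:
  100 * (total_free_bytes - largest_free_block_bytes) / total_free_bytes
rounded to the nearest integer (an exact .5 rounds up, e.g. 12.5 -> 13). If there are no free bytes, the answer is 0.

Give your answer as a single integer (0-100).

Answer: 24

Derivation:
Op 1: a = malloc(9) -> a = 0; heap: [0-8 ALLOC][9-49 FREE]
Op 2: b = malloc(6) -> b = 9; heap: [0-8 ALLOC][9-14 ALLOC][15-49 FREE]
Op 3: b = realloc(b, 14) -> b = 9; heap: [0-8 ALLOC][9-22 ALLOC][23-49 FREE]
Op 4: c = malloc(3) -> c = 23; heap: [0-8 ALLOC][9-22 ALLOC][23-25 ALLOC][26-49 FREE]
Op 5: b = realloc(b, 16) -> b = 26; heap: [0-8 ALLOC][9-22 FREE][23-25 ALLOC][26-41 ALLOC][42-49 FREE]
Op 6: free(c) -> (freed c); heap: [0-8 ALLOC][9-25 FREE][26-41 ALLOC][42-49 FREE]
Op 7: free(a) -> (freed a); heap: [0-25 FREE][26-41 ALLOC][42-49 FREE]
Free blocks: [26 8] total_free=34 largest=26 -> 100*(34-26)/34 = 800/34 ≈ 23.529 -> rounds to 24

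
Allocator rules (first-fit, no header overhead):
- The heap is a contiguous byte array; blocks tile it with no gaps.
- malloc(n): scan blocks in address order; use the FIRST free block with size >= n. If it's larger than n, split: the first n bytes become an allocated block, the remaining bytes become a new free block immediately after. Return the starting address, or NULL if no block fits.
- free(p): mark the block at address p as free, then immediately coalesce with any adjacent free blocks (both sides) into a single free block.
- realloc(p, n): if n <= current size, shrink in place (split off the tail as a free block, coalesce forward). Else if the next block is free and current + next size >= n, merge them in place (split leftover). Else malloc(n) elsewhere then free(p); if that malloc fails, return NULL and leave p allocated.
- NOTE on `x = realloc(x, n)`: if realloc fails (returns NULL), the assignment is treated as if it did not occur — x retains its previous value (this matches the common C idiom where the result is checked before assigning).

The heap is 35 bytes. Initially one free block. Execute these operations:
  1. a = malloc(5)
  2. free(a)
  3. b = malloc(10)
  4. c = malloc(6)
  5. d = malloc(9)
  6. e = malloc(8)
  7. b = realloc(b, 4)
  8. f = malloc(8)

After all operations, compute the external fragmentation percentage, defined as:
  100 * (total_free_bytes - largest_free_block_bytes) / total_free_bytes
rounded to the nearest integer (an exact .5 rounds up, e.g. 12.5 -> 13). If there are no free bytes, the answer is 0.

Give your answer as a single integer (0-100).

Answer: 25

Derivation:
Op 1: a = malloc(5) -> a = 0; heap: [0-4 ALLOC][5-34 FREE]
Op 2: free(a) -> (freed a); heap: [0-34 FREE]
Op 3: b = malloc(10) -> b = 0; heap: [0-9 ALLOC][10-34 FREE]
Op 4: c = malloc(6) -> c = 10; heap: [0-9 ALLOC][10-15 ALLOC][16-34 FREE]
Op 5: d = malloc(9) -> d = 16; heap: [0-9 ALLOC][10-15 ALLOC][16-24 ALLOC][25-34 FREE]
Op 6: e = malloc(8) -> e = 25; heap: [0-9 ALLOC][10-15 ALLOC][16-24 ALLOC][25-32 ALLOC][33-34 FREE]
Op 7: b = realloc(b, 4) -> b = 0; heap: [0-3 ALLOC][4-9 FREE][10-15 ALLOC][16-24 ALLOC][25-32 ALLOC][33-34 FREE]
Op 8: f = malloc(8) -> f = NULL; heap: [0-3 ALLOC][4-9 FREE][10-15 ALLOC][16-24 ALLOC][25-32 ALLOC][33-34 FREE]
Free blocks: [6 2] total_free=8 largest=6 -> 100*(8-6)/8 = 200/8 = 25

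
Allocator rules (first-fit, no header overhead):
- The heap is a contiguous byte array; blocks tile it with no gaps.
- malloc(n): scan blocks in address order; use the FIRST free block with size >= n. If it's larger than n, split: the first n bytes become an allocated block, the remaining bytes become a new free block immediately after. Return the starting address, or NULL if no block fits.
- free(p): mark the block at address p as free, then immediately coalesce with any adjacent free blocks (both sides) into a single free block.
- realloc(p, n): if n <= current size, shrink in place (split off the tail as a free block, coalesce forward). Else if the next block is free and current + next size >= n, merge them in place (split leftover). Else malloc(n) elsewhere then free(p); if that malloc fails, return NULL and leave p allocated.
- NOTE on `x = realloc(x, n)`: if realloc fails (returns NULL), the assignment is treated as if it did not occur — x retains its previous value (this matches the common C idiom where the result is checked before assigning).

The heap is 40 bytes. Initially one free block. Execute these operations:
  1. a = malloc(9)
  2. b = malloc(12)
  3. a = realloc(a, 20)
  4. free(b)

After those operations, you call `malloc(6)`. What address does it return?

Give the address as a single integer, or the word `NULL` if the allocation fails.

Op 1: a = malloc(9) -> a = 0; heap: [0-8 ALLOC][9-39 FREE]
Op 2: b = malloc(12) -> b = 9; heap: [0-8 ALLOC][9-20 ALLOC][21-39 FREE]
Op 3: a = realloc(a, 20) -> NULL (a unchanged); heap: [0-8 ALLOC][9-20 ALLOC][21-39 FREE]
Op 4: free(b) -> (freed b); heap: [0-8 ALLOC][9-39 FREE]
malloc(6): first-fit scan over [0-8 ALLOC][9-39 FREE] -> 9

Answer: 9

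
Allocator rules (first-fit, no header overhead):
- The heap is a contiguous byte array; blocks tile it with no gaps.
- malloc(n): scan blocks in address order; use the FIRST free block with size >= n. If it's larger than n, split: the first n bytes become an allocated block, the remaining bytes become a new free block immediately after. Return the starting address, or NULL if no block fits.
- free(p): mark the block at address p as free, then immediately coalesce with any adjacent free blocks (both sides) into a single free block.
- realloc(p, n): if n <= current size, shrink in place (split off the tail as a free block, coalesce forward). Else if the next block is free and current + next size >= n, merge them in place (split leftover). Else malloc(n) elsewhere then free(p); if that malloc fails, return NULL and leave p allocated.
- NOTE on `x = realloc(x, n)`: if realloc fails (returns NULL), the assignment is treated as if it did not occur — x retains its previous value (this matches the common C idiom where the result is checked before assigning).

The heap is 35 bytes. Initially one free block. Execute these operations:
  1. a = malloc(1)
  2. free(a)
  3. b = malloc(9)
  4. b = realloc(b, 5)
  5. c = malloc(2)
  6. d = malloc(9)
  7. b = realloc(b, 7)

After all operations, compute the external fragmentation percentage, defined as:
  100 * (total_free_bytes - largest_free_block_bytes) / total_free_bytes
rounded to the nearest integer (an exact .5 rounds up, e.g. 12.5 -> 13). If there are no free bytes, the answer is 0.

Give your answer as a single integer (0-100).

Answer: 29

Derivation:
Op 1: a = malloc(1) -> a = 0; heap: [0-0 ALLOC][1-34 FREE]
Op 2: free(a) -> (freed a); heap: [0-34 FREE]
Op 3: b = malloc(9) -> b = 0; heap: [0-8 ALLOC][9-34 FREE]
Op 4: b = realloc(b, 5) -> b = 0; heap: [0-4 ALLOC][5-34 FREE]
Op 5: c = malloc(2) -> c = 5; heap: [0-4 ALLOC][5-6 ALLOC][7-34 FREE]
Op 6: d = malloc(9) -> d = 7; heap: [0-4 ALLOC][5-6 ALLOC][7-15 ALLOC][16-34 FREE]
Op 7: b = realloc(b, 7) -> b = 16; heap: [0-4 FREE][5-6 ALLOC][7-15 ALLOC][16-22 ALLOC][23-34 FREE]
Free blocks: [5 12] total_free=17 largest=12 -> 100*(17-12)/17 = 500/17 ≈ 29.412 -> rounds to 29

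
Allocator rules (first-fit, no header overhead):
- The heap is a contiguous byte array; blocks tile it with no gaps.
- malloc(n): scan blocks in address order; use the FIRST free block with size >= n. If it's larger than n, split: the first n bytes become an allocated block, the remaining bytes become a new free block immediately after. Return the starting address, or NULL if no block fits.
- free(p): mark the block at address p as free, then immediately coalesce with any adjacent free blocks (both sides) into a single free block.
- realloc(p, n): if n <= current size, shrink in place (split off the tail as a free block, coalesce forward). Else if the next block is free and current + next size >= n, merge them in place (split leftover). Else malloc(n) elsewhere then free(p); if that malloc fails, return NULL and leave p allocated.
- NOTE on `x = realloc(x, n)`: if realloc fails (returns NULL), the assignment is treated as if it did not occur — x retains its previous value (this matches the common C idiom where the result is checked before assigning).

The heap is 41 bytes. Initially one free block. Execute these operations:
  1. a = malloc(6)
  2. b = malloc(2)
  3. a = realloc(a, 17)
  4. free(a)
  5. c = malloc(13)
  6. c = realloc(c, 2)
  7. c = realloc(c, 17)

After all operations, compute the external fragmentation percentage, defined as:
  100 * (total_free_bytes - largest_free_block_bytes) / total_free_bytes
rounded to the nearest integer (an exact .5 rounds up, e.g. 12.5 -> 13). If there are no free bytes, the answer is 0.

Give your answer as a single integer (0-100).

Answer: 27

Derivation:
Op 1: a = malloc(6) -> a = 0; heap: [0-5 ALLOC][6-40 FREE]
Op 2: b = malloc(2) -> b = 6; heap: [0-5 ALLOC][6-7 ALLOC][8-40 FREE]
Op 3: a = realloc(a, 17) -> a = 8; heap: [0-5 FREE][6-7 ALLOC][8-24 ALLOC][25-40 FREE]
Op 4: free(a) -> (freed a); heap: [0-5 FREE][6-7 ALLOC][8-40 FREE]
Op 5: c = malloc(13) -> c = 8; heap: [0-5 FREE][6-7 ALLOC][8-20 ALLOC][21-40 FREE]
Op 6: c = realloc(c, 2) -> c = 8; heap: [0-5 FREE][6-7 ALLOC][8-9 ALLOC][10-40 FREE]
Op 7: c = realloc(c, 17) -> c = 8; heap: [0-5 FREE][6-7 ALLOC][8-24 ALLOC][25-40 FREE]
Free blocks: [6 16] total_free=22 largest=16 -> 100*(22-16)/22 = 600/22 ≈ 27.273 -> rounds to 27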